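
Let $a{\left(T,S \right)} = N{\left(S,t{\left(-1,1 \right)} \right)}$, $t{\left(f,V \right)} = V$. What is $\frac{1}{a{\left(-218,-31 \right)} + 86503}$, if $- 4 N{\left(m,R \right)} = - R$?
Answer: $\frac{4}{346013} \approx 1.156 \cdot 10^{-5}$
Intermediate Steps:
$N{\left(m,R \right)} = \frac{R}{4}$ ($N{\left(m,R \right)} = - \frac{\left(-1\right) R}{4} = \frac{R}{4}$)
$a{\left(T,S \right)} = \frac{1}{4}$ ($a{\left(T,S \right)} = \frac{1}{4} \cdot 1 = \frac{1}{4}$)
$\frac{1}{a{\left(-218,-31 \right)} + 86503} = \frac{1}{\frac{1}{4} + 86503} = \frac{1}{\frac{346013}{4}} = \frac{4}{346013}$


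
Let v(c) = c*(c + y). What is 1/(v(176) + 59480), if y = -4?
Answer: 1/89752 ≈ 1.1142e-5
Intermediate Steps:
v(c) = c*(-4 + c) (v(c) = c*(c - 4) = c*(-4 + c))
1/(v(176) + 59480) = 1/(176*(-4 + 176) + 59480) = 1/(176*172 + 59480) = 1/(30272 + 59480) = 1/89752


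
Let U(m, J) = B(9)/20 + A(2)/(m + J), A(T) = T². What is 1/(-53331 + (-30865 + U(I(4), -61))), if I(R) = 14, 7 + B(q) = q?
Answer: -470/39572113 ≈ -1.1877e-5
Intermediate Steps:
B(q) = -7 + q
U(m, J) = ⅒ + 4/(J + m) (U(m, J) = (-7 + 9)/20 + 2²/(m + J) = 2*(1/20) + 4/(J + m) = ⅒ + 4/(J + m))
1/(-53331 + (-30865 + U(I(4), -61))) = 1/(-53331 + (-30865 + (40 - 61 + 14)/(10*(-61 + 14)))) = 1/(-53331 + (-30865 + (⅒)*(-7)/(-47))) = 1/(-53331 + (-30865 + (⅒)*(-1/47)*(-7))) = 1/(-53331 + (-30865 + 7/470)) = 1/(-53331 - 14506543/470) = 1/(-39572113/470) = -470/39572113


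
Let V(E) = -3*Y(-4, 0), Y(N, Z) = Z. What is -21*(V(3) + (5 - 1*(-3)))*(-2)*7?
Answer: 2352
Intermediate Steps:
V(E) = 0 (V(E) = -3*0 = 0)
-21*(V(3) + (5 - 1*(-3)))*(-2)*7 = -21*(0 + (5 - 1*(-3)))*(-2)*7 = -21*(0 + (5 + 3))*(-2)*7 = -21*(0 + 8)*(-2)*7 = -168*(-2)*7 = -21*(-16)*7 = 336*7 = 2352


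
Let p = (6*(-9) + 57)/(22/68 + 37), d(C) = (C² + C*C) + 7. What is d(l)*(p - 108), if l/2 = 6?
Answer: -13466750/423 ≈ -31836.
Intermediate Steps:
l = 12 (l = 2*6 = 12)
d(C) = 7 + 2*C² (d(C) = (C² + C²) + 7 = 2*C² + 7 = 7 + 2*C²)
p = 34/423 (p = (-54 + 57)/(22*(1/68) + 37) = 3/(11/34 + 37) = 3/(1269/34) = 3*(34/1269) = 34/423 ≈ 0.080378)
d(l)*(p - 108) = (7 + 2*12²)*(34/423 - 108) = (7 + 2*144)*(-45650/423) = (7 + 288)*(-45650/423) = 295*(-45650/423) = -13466750/423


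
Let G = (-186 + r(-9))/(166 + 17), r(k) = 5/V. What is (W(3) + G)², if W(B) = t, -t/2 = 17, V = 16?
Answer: 10510965529/8573184 ≈ 1226.0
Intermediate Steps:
t = -34 (t = -2*17 = -34)
W(B) = -34
r(k) = 5/16
G = -2971/2928 (G = (-186 + 5/16)/(166 + 17) = -2971/16/183 = -2971/16*1/183 = -2971/2928 ≈ -1.0147)
(W(3) + G)² = (-34 - 2971/2928)² = (-102523/2928)² = 10510965529/8573184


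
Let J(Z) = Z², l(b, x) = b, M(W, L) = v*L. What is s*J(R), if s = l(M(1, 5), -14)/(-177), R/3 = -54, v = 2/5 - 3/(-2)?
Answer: -83106/59 ≈ -1408.6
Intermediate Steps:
v = 19/10 (v = 2*(⅕) - 3*(-½) = ⅖ + 3/2 = 19/10 ≈ 1.9000)
R = -162 (R = 3*(-54) = -162)
M(W, L) = 19*L/10
s = -19/354 (s = ((19/10)*5)/(-177) = (19/2)*(-1/177) = -19/354 ≈ -0.053672)
s*J(R) = -19/354*(-162)² = -19/354*26244 = -83106/59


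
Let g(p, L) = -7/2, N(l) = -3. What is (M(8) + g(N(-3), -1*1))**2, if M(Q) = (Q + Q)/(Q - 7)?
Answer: 625/4 ≈ 156.25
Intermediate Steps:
M(Q) = 2*Q/(-7 + Q) (M(Q) = (2*Q)/(-7 + Q) = 2*Q/(-7 + Q))
g(p, L) = -7/2 (g(p, L) = -7*1/2 = -7/2)
(M(8) + g(N(-3), -1*1))**2 = (2*8/(-7 + 8) - 7/2)**2 = (2*8/1 - 7/2)**2 = (2*8*1 - 7/2)**2 = (16 - 7/2)**2 = (25/2)**2 = 625/4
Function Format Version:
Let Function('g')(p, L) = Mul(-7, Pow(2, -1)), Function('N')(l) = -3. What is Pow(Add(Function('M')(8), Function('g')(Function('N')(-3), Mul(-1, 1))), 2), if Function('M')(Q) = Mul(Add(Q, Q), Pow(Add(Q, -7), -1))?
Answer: Rational(625, 4) ≈ 156.25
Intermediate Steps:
Function('M')(Q) = Mul(2, Q, Pow(Add(-7, Q), -1)) (Function('M')(Q) = Mul(Mul(2, Q), Pow(Add(-7, Q), -1)) = Mul(2, Q, Pow(Add(-7, Q), -1)))
Function('g')(p, L) = Rational(-7, 2) (Function('g')(p, L) = Mul(-7, Rational(1, 2)) = Rational(-7, 2))
Pow(Add(Function('M')(8), Function('g')(Function('N')(-3), Mul(-1, 1))), 2) = Pow(Add(Mul(2, 8, Pow(Add(-7, 8), -1)), Rational(-7, 2)), 2) = Pow(Add(Mul(2, 8, Pow(1, -1)), Rational(-7, 2)), 2) = Pow(Add(Mul(2, 8, 1), Rational(-7, 2)), 2) = Pow(Add(16, Rational(-7, 2)), 2) = Pow(Rational(25, 2), 2) = Rational(625, 4)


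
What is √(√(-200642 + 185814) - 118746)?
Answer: √(-118746 + 2*I*√3707) ≈ 0.177 + 344.6*I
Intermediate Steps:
√(√(-200642 + 185814) - 118746) = √(√(-14828) - 118746) = √(2*I*√3707 - 118746) = √(-118746 + 2*I*√3707)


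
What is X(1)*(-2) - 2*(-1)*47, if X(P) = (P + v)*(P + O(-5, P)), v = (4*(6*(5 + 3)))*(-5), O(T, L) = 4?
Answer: 9684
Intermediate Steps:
v = -960 (v = (4*(6*8))*(-5) = (4*48)*(-5) = 192*(-5) = -960)
X(P) = (-960 + P)*(4 + P) (X(P) = (P - 960)*(P + 4) = (-960 + P)*(4 + P))
X(1)*(-2) - 2*(-1)*47 = (-3840 + 1² - 956*1)*(-2) - 2*(-1)*47 = (-3840 + 1 - 956)*(-2) + 2*47 = -4795*(-2) + 94 = 9590 + 94 = 9684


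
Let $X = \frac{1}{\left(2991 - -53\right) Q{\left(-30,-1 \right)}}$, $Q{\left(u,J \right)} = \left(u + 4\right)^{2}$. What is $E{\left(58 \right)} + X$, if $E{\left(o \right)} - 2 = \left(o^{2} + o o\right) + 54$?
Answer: $\frac{13959735297}{2057744} \approx 6784.0$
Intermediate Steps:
$Q{\left(u,J \right)} = \left(4 + u\right)^{2}$
$X = \frac{1}{2057744}$ ($X = \frac{1}{\left(2991 - -53\right) \left(4 - 30\right)^{2}} = \frac{1}{\left(2991 + \left(-16 + 69\right)\right) \left(-26\right)^{2}} = \frac{1}{\left(2991 + 53\right) 676} = \frac{1}{3044} \cdot \frac{1}{676} = \frac{1}{2057744} \approx 4.8597 \cdot 10^{-7}$)
$E{\left(o \right)} = 56 + 2 o^{2}$ ($E{\left(o \right)} = 2 + \left(\left(o^{2} + o o\right) + 54\right) = 2 + \left(\left(o^{2} + o^{2}\right) + 54\right) = 2 + \left(2 o^{2} + 54\right) = 2 + \left(54 + 2 o^{2}\right) = 56 + 2 o^{2}$)
$E{\left(58 \right)} + X = \left(56 + 2 \cdot 58^{2}\right) + \frac{1}{2057744} = \left(56 + 2 \cdot 3364\right) + \frac{1}{2057744} = \left(56 + 6728\right) + \frac{1}{2057744} = 6784 + \frac{1}{2057744} = \frac{13959735297}{2057744}$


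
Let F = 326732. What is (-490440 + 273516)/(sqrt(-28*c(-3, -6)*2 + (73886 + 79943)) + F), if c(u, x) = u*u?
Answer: -23625337456/35584548833 + 361540*sqrt(6133)/35584548833 ≈ -0.66313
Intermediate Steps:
c(u, x) = u**2
(-490440 + 273516)/(sqrt(-28*c(-3, -6)*2 + (73886 + 79943)) + F) = (-490440 + 273516)/(sqrt(-28*(-3)**2*2 + (73886 + 79943)) + 326732) = -216924/(sqrt(-28*9*2 + 153829) + 326732) = -216924/(sqrt(-252*2 + 153829) + 326732) = -216924/(sqrt(-504 + 153829) + 326732) = -216924/(sqrt(153325) + 326732) = -216924/(5*sqrt(6133) + 326732) = -216924/(326732 + 5*sqrt(6133))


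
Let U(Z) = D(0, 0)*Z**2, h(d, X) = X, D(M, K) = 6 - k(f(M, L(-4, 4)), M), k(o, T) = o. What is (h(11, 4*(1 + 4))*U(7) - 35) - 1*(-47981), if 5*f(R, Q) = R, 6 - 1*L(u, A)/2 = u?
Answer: 53826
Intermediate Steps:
L(u, A) = 12 - 2*u
f(R, Q) = R/5
D(M, K) = 6 - M/5
U(Z) = 6*Z**2 (U(Z) = (6 - 1/5*0)*Z**2 = (6 + 0)*Z**2 = 6*Z**2)
(h(11, 4*(1 + 4))*U(7) - 35) - 1*(-47981) = ((4*(1 + 4))*(6*7**2) - 35) - 1*(-47981) = ((4*5)*(6*49) - 35) + 47981 = (20*294 - 35) + 47981 = (5880 - 35) + 47981 = 5845 + 47981 = 53826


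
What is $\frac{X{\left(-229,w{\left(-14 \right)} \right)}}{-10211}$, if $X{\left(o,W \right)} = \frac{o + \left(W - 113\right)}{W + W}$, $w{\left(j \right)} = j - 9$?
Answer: $- \frac{365}{469706} \approx -0.00077708$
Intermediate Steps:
$w{\left(j \right)} = -9 + j$ ($w{\left(j \right)} = j - 9 = -9 + j$)
$X{\left(o,W \right)} = \frac{-113 + W + o}{2 W}$ ($X{\left(o,W \right)} = \frac{o + \left(-113 + W\right)}{2 W} = \left(-113 + W + o\right) \frac{1}{2 W} = \frac{-113 + W + o}{2 W}$)
$\frac{X{\left(-229,w{\left(-14 \right)} \right)}}{-10211} = \frac{\frac{1}{2} \frac{1}{-9 - 14} \left(-113 - 23 - 229\right)}{-10211} = \frac{-113 - 23 - 229}{2 \left(-23\right)} \left(- \frac{1}{10211}\right) = \frac{1}{2} \left(- \frac{1}{23}\right) \left(-365\right) \left(- \frac{1}{10211}\right) = \frac{365}{46} \left(- \frac{1}{10211}\right) = - \frac{365}{469706}$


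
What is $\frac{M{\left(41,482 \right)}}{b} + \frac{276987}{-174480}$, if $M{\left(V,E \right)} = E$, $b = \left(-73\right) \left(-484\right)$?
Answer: $- \frac{1112151}{706640} \approx -1.5739$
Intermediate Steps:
$b = 35332$
$\frac{M{\left(41,482 \right)}}{b} + \frac{276987}{-174480} = \frac{482}{35332} + \frac{276987}{-174480} = 482 \cdot \frac{1}{35332} + 276987 \left(- \frac{1}{174480}\right) = \frac{241}{17666} - \frac{127}{80} = - \frac{1112151}{706640}$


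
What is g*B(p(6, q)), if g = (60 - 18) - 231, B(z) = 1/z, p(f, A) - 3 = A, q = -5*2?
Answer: 27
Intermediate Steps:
q = -10
p(f, A) = 3 + A
g = -189 (g = 42 - 231 = -189)
g*B(p(6, q)) = -189/(3 - 10) = -189/(-7) = -189*(-⅐) = 27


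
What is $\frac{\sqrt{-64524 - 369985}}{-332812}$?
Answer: $- \frac{i \sqrt{434509}}{332812} \approx - 0.0019806 i$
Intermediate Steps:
$\frac{\sqrt{-64524 - 369985}}{-332812} = \sqrt{-434509} \left(- \frac{1}{332812}\right) = i \sqrt{434509} \left(- \frac{1}{332812}\right) = - \frac{i \sqrt{434509}}{332812}$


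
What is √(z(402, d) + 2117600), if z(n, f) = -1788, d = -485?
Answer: 2*√528953 ≈ 1454.6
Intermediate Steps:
√(z(402, d) + 2117600) = √(-1788 + 2117600) = √2115812 = 2*√528953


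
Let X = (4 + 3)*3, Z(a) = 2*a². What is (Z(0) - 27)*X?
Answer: -567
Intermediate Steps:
X = 21 (X = 7*3 = 21)
(Z(0) - 27)*X = (2*0² - 27)*21 = (2*0 - 27)*21 = (0 - 27)*21 = -27*21 = -567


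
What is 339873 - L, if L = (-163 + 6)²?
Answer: 315224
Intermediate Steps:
L = 24649 (L = (-157)² = 24649)
339873 - L = 339873 - 1*24649 = 339873 - 24649 = 315224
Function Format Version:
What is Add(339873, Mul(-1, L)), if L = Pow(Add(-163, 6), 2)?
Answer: 315224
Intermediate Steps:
L = 24649 (L = Pow(-157, 2) = 24649)
Add(339873, Mul(-1, L)) = Add(339873, Mul(-1, 24649)) = Add(339873, -24649) = 315224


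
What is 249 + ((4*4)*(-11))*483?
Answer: -84759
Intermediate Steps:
249 + ((4*4)*(-11))*483 = 249 + (16*(-11))*483 = 249 - 176*483 = 249 - 85008 = -84759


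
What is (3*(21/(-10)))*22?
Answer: -693/5 ≈ -138.60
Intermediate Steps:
(3*(21/(-10)))*22 = (3*(21*(-⅒)))*22 = (3*(-21/10))*22 = -63/10*22 = -693/5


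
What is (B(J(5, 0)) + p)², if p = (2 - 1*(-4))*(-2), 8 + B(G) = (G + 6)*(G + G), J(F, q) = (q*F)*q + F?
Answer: 8100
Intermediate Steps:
J(F, q) = F + F*q² (J(F, q) = (F*q)*q + F = F*q² + F = F + F*q²)
B(G) = -8 + 2*G*(6 + G) (B(G) = -8 + (G + 6)*(G + G) = -8 + (6 + G)*(2*G) = -8 + 2*G*(6 + G))
p = -12 (p = (2 + 4)*(-2) = 6*(-2) = -12)
(B(J(5, 0)) + p)² = ((-8 + 2*(5*(1 + 0²))² + 12*(5*(1 + 0²))) - 12)² = ((-8 + 2*(5*(1 + 0))² + 12*(5*(1 + 0))) - 12)² = ((-8 + 2*(5*1)² + 12*(5*1)) - 12)² = ((-8 + 2*5² + 12*5) - 12)² = ((-8 + 2*25 + 60) - 12)² = ((-8 + 50 + 60) - 12)² = (102 - 12)² = 90² = 8100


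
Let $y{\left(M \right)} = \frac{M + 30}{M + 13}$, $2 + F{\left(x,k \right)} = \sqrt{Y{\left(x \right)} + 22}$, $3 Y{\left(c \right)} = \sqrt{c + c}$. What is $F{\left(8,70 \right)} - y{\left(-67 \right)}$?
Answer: $- \frac{145}{54} + \frac{\sqrt{210}}{3} \approx 2.1453$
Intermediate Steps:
$Y{\left(c \right)} = \frac{\sqrt{2} \sqrt{c}}{3}$ ($Y{\left(c \right)} = \frac{\sqrt{c + c}}{3} = \frac{\sqrt{2 c}}{3} = \frac{\sqrt{2} \sqrt{c}}{3}$)
$F{\left(x,k \right)} = -2 + \sqrt{22 + \frac{\sqrt{2} \sqrt{x}}{3}}$ ($F{\left(x,k \right)} = -2 + \sqrt{\frac{\sqrt{2} \sqrt{x}}{3} + 22} = -2 + \sqrt{22 + \frac{\sqrt{2} \sqrt{x}}{3}}$)
$y{\left(M \right)} = \frac{30 + M}{13 + M}$
$F{\left(8,70 \right)} - y{\left(-67 \right)} = \left(-2 + \frac{\sqrt{198 + 3 \sqrt{2} \sqrt{8}}}{3}\right) - \frac{30 - 67}{13 - 67} = \left(-2 + \frac{\sqrt{198 + 3 \sqrt{2} \cdot 2 \sqrt{2}}}{3}\right) - \frac{1}{-54} \left(-37\right) = \left(-2 + \frac{\sqrt{198 + 12}}{3}\right) - \left(- \frac{1}{54}\right) \left(-37\right) = \left(-2 + \frac{\sqrt{210}}{3}\right) - \frac{37}{54} = - \frac{145}{54} + \frac{\sqrt{210}}{3}$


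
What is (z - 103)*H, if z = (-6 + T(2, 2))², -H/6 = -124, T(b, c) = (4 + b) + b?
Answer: -73656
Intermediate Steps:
T(b, c) = 4 + 2*b
H = 744 (H = -6*(-124) = 744)
z = 4 (z = (-6 + (4 + 2*2))² = (-6 + (4 + 4))² = (-6 + 8)² = 2² = 4)
(z - 103)*H = (4 - 103)*744 = -99*744 = -73656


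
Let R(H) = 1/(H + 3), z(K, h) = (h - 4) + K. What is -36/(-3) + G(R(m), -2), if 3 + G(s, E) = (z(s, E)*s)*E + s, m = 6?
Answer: 844/81 ≈ 10.420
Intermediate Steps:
z(K, h) = -4 + K + h (z(K, h) = (-4 + h) + K = -4 + K + h)
R(H) = 1/(3 + H)
G(s, E) = -3 + s + E*s*(-4 + E + s) (G(s, E) = -3 + (((-4 + s + E)*s)*E + s) = -3 + (((-4 + E + s)*s)*E + s) = -3 + ((s*(-4 + E + s))*E + s) = -3 + (E*s*(-4 + E + s) + s) = -3 + (s + E*s*(-4 + E + s)) = -3 + s + E*s*(-4 + E + s))
-36/(-3) + G(R(m), -2) = -36/(-3) + (-3 + 1/(3 + 6) - 2*(-4 - 2 + 1/(3 + 6))/(3 + 6)) = -36*(-1)/3 + (-3 + 1/9 - 2*(-4 - 2 + 1/9)/9) = -4*(-3) + (-3 + ⅑ - 2*⅑*(-4 - 2 + ⅑)) = 12 + (-3 + ⅑ - 2*⅑*(-53/9)) = 12 + (-3 + ⅑ + 106/81) = 12 - 128/81 = 844/81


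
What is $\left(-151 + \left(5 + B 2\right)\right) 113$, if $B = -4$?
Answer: $-17402$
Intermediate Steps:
$\left(-151 + \left(5 + B 2\right)\right) 113 = \left(-151 + \left(5 - 8\right)\right) 113 = \left(-151 - 3\right) 113 = \left(-154\right) 113 = -17402$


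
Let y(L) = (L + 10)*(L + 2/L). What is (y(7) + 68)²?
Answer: 1803649/49 ≈ 36809.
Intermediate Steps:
y(L) = (10 + L)*(L + 2/L)
(y(7) + 68)² = ((2 + 7² + 10*7 + 20/7) + 68)² = ((2 + 49 + 70 + 20*(⅐)) + 68)² = ((2 + 49 + 70 + 20/7) + 68)² = (867/7 + 68)² = (1343/7)² = 1803649/49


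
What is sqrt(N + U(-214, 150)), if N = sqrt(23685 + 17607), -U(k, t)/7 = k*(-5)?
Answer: sqrt(-7490 + 6*sqrt(1147)) ≈ 85.363*I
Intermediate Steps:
U(k, t) = 35*k (U(k, t) = -7*k*(-5) = -(-35)*k = 35*k)
N = 6*sqrt(1147) (N = sqrt(41292) = 6*sqrt(1147) ≈ 203.20)
sqrt(N + U(-214, 150)) = sqrt(6*sqrt(1147) + 35*(-214)) = sqrt(6*sqrt(1147) - 7490) = sqrt(-7490 + 6*sqrt(1147))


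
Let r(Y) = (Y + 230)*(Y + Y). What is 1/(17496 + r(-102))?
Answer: -1/8616 ≈ -0.00011606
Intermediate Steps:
r(Y) = 2*Y*(230 + Y) (r(Y) = (230 + Y)*(2*Y) = 2*Y*(230 + Y))
1/(17496 + r(-102)) = 1/(17496 + 2*(-102)*(230 - 102)) = 1/(17496 + 2*(-102)*128) = 1/(17496 - 26112) = 1/(-8616) = -1/8616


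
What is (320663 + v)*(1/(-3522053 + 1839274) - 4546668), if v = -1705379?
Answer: 10594513946436379068/1682779 ≈ 6.2958e+12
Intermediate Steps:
(320663 + v)*(1/(-3522053 + 1839274) - 4546668) = (320663 - 1705379)*(1/(-3522053 + 1839274) - 4546668) = -1384716*(1/(-1682779) - 4546668) = -1384716*(-1/1682779 - 4546668) = -1384716*(-7651037430373/1682779) = 10594513946436379068/1682779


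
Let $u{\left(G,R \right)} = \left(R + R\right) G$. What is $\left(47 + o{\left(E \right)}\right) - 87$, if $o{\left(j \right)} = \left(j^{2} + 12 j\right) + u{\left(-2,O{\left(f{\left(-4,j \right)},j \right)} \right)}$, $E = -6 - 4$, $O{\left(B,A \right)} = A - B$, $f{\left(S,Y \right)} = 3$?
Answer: $-8$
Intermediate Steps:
$E = -10$
$u{\left(G,R \right)} = 2 G R$ ($u{\left(G,R \right)} = 2 R G = 2 G R$)
$o{\left(j \right)} = 12 + j^{2} + 8 j$ ($o{\left(j \right)} = \left(j^{2} + 12 j\right) + 2 \left(-2\right) \left(j - 3\right) = \left(j^{2} + 12 j\right) + 2 \left(-2\right) \left(-3 + j\right) = \left(j^{2} + 12 j\right) - \left(-12 + 4 j\right) = 12 + j^{2} + 8 j$)
$\left(47 + o{\left(E \right)}\right) - 87 = \left(47 + \left(12 + \left(-10\right)^{2} + 8 \left(-10\right)\right)\right) - 87 = \left(47 + \left(12 + 100 - 80\right)\right) - 87 = \left(47 + 32\right) - 87 = 79 - 87 = -8$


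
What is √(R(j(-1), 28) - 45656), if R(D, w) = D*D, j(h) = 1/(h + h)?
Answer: 7*I*√3727/2 ≈ 213.67*I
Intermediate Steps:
j(h) = 1/(2*h)
R(D, w) = D²
√(R(j(-1), 28) - 45656) = √(((½)/(-1))² - 45656) = √(((½)*(-1))² - 45656) = √((-½)² - 45656) = √(¼ - 45656) = √(-182623/4) = 7*I*√3727/2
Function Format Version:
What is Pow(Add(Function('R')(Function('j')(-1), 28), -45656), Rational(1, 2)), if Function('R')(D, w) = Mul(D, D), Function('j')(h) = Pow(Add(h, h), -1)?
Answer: Mul(Rational(7, 2), I, Pow(3727, Rational(1, 2))) ≈ Mul(213.67, I)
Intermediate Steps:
Function('j')(h) = Mul(Rational(1, 2), Pow(h, -1)) (Function('j')(h) = Pow(Mul(2, h), -1) = Mul(Rational(1, 2), Pow(h, -1)))
Function('R')(D, w) = Pow(D, 2)
Pow(Add(Function('R')(Function('j')(-1), 28), -45656), Rational(1, 2)) = Pow(Add(Pow(Mul(Rational(1, 2), Pow(-1, -1)), 2), -45656), Rational(1, 2)) = Pow(Add(Pow(Mul(Rational(1, 2), -1), 2), -45656), Rational(1, 2)) = Pow(Add(Pow(Rational(-1, 2), 2), -45656), Rational(1, 2)) = Pow(Add(Rational(1, 4), -45656), Rational(1, 2)) = Pow(Rational(-182623, 4), Rational(1, 2)) = Mul(Rational(7, 2), I, Pow(3727, Rational(1, 2)))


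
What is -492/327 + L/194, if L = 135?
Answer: -17101/21146 ≈ -0.80871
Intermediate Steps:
-492/327 + L/194 = -492/327 + 135/194 = -492*1/327 + 135*(1/194) = -164/109 + 135/194 = -17101/21146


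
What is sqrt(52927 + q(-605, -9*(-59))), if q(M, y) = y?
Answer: sqrt(53458) ≈ 231.21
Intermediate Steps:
sqrt(52927 + q(-605, -9*(-59))) = sqrt(52927 - 9*(-59)) = sqrt(52927 + 531) = sqrt(53458)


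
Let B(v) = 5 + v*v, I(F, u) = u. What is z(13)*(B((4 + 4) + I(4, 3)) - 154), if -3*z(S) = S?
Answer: 364/3 ≈ 121.33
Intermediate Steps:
z(S) = -S/3
B(v) = 5 + v²
z(13)*(B((4 + 4) + I(4, 3)) - 154) = (-⅓*13)*((5 + ((4 + 4) + 3)²) - 154) = -13*((5 + (8 + 3)²) - 154)/3 = -13*((5 + 11²) - 154)/3 = -13*((5 + 121) - 154)/3 = -13*(126 - 154)/3 = -13/3*(-28) = 364/3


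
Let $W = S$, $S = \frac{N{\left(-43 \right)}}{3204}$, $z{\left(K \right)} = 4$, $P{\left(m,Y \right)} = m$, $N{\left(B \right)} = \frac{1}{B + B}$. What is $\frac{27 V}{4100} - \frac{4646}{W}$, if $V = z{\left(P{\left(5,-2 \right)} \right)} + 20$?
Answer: $\frac{1312181859762}{1025} \approx 1.2802 \cdot 10^{9}$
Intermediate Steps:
$N{\left(B \right)} = \frac{1}{2 B}$
$S = - \frac{1}{275544}$ ($S = \frac{\frac{1}{2} \frac{1}{-43}}{3204} = \frac{1}{2} \left(- \frac{1}{43}\right) \frac{1}{3204} = \left(- \frac{1}{86}\right) \frac{1}{3204} = - \frac{1}{275544} \approx -3.6292 \cdot 10^{-6}$)
$V = 24$ ($V = 4 + 20 = 24$)
$W = - \frac{1}{275544} \approx -3.6292 \cdot 10^{-6}$
$\frac{27 V}{4100} - \frac{4646}{W} = \frac{27 \cdot 24}{4100} - \frac{4646}{- \frac{1}{275544}} = 648 \cdot \frac{1}{4100} - -1280177424 = \frac{162}{1025} + 1280177424 = \frac{1312181859762}{1025}$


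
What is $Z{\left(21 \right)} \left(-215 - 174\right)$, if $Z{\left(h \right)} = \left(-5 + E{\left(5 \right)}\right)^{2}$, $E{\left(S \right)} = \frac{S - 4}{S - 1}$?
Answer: $- \frac{140429}{16} \approx -8776.8$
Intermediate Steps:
$E{\left(S \right)} = \frac{-4 + S}{-1 + S}$
$Z{\left(h \right)} = \frac{361}{16}$ ($Z{\left(h \right)} = \left(-5 + \frac{-4 + 5}{-1 + 5}\right)^{2} = \left(-5 + \frac{1}{4} \cdot 1\right)^{2} = \left(-5 + \frac{1}{4}\right)^{2} = \left(- \frac{19}{4}\right)^{2} = \frac{361}{16}$)
$Z{\left(21 \right)} \left(-215 - 174\right) = \frac{361 \left(-215 - 174\right)}{16} = \frac{361}{16} \left(-389\right) = - \frac{140429}{16}$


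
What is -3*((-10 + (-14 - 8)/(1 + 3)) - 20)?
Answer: 213/2 ≈ 106.50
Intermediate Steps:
-3*((-10 + (-14 - 8)/(1 + 3)) - 20) = -3*((-10 - 22/4) - 20) = -3*((-10 - 22*1/4) - 20) = -3*((-10 - 11/2) - 20) = -3*(-31/2 - 20) = -3*(-71/2) = 213/2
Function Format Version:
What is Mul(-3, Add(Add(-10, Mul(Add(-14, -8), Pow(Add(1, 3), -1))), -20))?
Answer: Rational(213, 2) ≈ 106.50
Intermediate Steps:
Mul(-3, Add(Add(-10, Mul(Add(-14, -8), Pow(Add(1, 3), -1))), -20)) = Mul(-3, Add(Add(-10, Mul(-22, Pow(4, -1))), -20)) = Mul(-3, Add(Add(-10, Mul(-22, Rational(1, 4))), -20)) = Mul(-3, Add(Add(-10, Rational(-11, 2)), -20)) = Mul(-3, Add(Rational(-31, 2), -20)) = Mul(-3, Rational(-71, 2)) = Rational(213, 2)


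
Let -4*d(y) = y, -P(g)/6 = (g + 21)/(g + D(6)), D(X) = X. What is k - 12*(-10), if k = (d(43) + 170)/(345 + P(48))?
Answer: 487671/4048 ≈ 120.47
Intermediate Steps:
P(g) = -6*(21 + g)/(6 + g) (P(g) = -6*(g + 21)/(g + 6) = -6*(21 + g)/(6 + g))
d(y) = -y/4
k = 1911/4048 (k = (-¼*43 + 170)/(345 + 6*(-21 - 1*48)/(6 + 48)) = (-43/4 + 170)/(345 + 6*(-21 - 48)/54) = 637/(4*(345 + 6*(1/54)*(-69))) = 637/(4*(345 - 23/3)) = 637/(4*(1012/3)) = (637/4)*(3/1012) = 1911/4048 ≈ 0.47208)
k - 12*(-10) = 1911/4048 - 12*(-10) = 1911/4048 - (-120) = 1911/4048 - 1*(-120) = 1911/4048 + 120 = 487671/4048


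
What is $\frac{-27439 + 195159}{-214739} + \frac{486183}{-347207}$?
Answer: $- \frac{23233715611}{10651269139} \approx -2.1813$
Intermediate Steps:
$\frac{-27439 + 195159}{-214739} + \frac{486183}{-347207} = 167720 \left(- \frac{1}{214739}\right) + 486183 \left(- \frac{1}{347207}\right) = - \frac{23960}{30677} - \frac{486183}{347207} = - \frac{23233715611}{10651269139}$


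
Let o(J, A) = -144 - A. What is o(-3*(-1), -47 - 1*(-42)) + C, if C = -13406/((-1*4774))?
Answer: -325090/2387 ≈ -136.19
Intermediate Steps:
C = 6703/2387 (C = -13406/(-4774) = -13406*(-1/4774) = 6703/2387 ≈ 2.8081)
o(-3*(-1), -47 - 1*(-42)) + C = (-144 - (-47 - 1*(-42))) + 6703/2387 = (-144 - (-47 + 42)) + 6703/2387 = (-144 - 1*(-5)) + 6703/2387 = (-144 + 5) + 6703/2387 = -139 + 6703/2387 = -325090/2387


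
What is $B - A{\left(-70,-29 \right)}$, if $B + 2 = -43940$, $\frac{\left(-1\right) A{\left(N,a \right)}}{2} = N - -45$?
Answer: $-43992$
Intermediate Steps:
$A{\left(N,a \right)} = -90 - 2 N$ ($A{\left(N,a \right)} = - 2 \left(N - -45\right) = - 2 \left(N + 45\right) = - 2 \left(45 + N\right) = -90 - 2 N$)
$B = -43942$ ($B = -2 - 43940 = -43942$)
$B - A{\left(-70,-29 \right)} = -43942 - \left(-90 - -140\right) = -43942 - \left(-90 + 140\right) = -43942 - 50 = -43992$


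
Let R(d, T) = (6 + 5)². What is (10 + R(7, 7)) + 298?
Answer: 429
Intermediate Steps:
R(d, T) = 121 (R(d, T) = 11² = 121)
(10 + R(7, 7)) + 298 = (10 + 121) + 298 = 131 + 298 = 429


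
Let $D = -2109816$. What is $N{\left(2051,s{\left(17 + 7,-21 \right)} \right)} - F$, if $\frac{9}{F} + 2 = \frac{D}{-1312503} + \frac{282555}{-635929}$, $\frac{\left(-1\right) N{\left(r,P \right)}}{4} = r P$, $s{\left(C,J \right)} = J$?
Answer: $\frac{5730675707801823}{33260883175} \approx 1.7229 \cdot 10^{5}$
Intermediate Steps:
$N{\left(r,P \right)} = - 4 P r$ ($N{\left(r,P \right)} = - 4 r P = - 4 P r$)
$F = - \frac{357710880123}{33260883175}$ ($F = \frac{9}{-2 + \left(- \frac{2109816}{-1312503} + \frac{282555}{-635929}\right)} = \frac{9}{-2 + \left(\left(-2109816\right) \left(- \frac{1}{1312503}\right) + 282555 \left(- \frac{1}{635929}\right)\right)} = \frac{9}{-2 + \left(\frac{703272}{437501} - \frac{40365}{90847}\right)} = \frac{9}{-2 + \frac{46230423519}{39745653347}} = \frac{9}{- \frac{33260883175}{39745653347}} = 9 \left(- \frac{39745653347}{33260883175}\right) = - \frac{357710880123}{33260883175} \approx -10.755$)
$N{\left(2051,s{\left(17 + 7,-21 \right)} \right)} - F = \left(-4\right) \left(-21\right) 2051 - - \frac{357710880123}{33260883175} = 172284 + \frac{357710880123}{33260883175} = \frac{5730675707801823}{33260883175}$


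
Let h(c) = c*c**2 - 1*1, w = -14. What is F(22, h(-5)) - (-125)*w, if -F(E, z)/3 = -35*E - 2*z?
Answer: -196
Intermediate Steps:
h(c) = -1 + c**3 (h(c) = c**3 - 1 = -1 + c**3)
F(E, z) = 6*z + 105*E (F(E, z) = -3*(-35*E - 2*z) = 6*z + 105*E)
F(22, h(-5)) - (-125)*w = (6*(-1 + (-5)**3) + 105*22) - (-125)*(-14) = (6*(-1 - 125) + 2310) - 1*1750 = (6*(-126) + 2310) - 1750 = (-756 + 2310) - 1750 = 1554 - 1750 = -196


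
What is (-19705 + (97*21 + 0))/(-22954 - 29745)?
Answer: 17668/52699 ≈ 0.33526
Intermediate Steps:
(-19705 + (97*21 + 0))/(-22954 - 29745) = (-19705 + (2037 + 0))/(-52699) = (-19705 + 2037)*(-1/52699) = -17668*(-1/52699) = 17668/52699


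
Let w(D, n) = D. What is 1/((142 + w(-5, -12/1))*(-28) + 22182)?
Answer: 1/18346 ≈ 5.4508e-5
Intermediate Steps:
1/((142 + w(-5, -12/1))*(-28) + 22182) = 1/((142 - 5)*(-28) + 22182) = 1/(137*(-28) + 22182) = 1/(-3836 + 22182) = 1/18346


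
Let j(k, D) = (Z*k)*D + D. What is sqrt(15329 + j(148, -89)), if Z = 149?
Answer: 2*I*sqrt(486847) ≈ 1395.5*I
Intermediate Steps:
j(k, D) = D + 149*D*k (j(k, D) = (149*k)*D + D = 149*D*k + D = D + 149*D*k)
sqrt(15329 + j(148, -89)) = sqrt(15329 - 89*(1 + 149*148)) = sqrt(15329 - 89*(1 + 22052)) = sqrt(15329 - 89*22053) = sqrt(15329 - 1962717) = sqrt(-1947388) = 2*I*sqrt(486847)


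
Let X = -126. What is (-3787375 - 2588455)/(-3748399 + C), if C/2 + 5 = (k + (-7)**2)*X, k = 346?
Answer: 6375830/3847949 ≈ 1.6569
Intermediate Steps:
C = -99550 (C = -10 + 2*((346 + (-7)**2)*(-126)) = -10 + 2*((346 + 49)*(-126)) = -10 + 2*(395*(-126)) = -10 + 2*(-49770) = -10 - 99540 = -99550)
(-3787375 - 2588455)/(-3748399 + C) = (-3787375 - 2588455)/(-3748399 - 99550) = -6375830/(-3847949) = -6375830*(-1/3847949) = 6375830/3847949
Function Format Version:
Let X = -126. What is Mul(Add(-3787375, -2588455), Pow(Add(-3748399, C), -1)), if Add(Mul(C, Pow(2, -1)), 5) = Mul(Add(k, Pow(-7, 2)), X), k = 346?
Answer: Rational(6375830, 3847949) ≈ 1.6569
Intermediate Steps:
C = -99550 (C = Add(-10, Mul(2, Mul(Add(346, Pow(-7, 2)), -126))) = Add(-10, Mul(2, Mul(Add(346, 49), -126))) = Add(-10, Mul(2, Mul(395, -126))) = Add(-10, Mul(2, -49770)) = Add(-10, -99540) = -99550)
Mul(Add(-3787375, -2588455), Pow(Add(-3748399, C), -1)) = Mul(Add(-3787375, -2588455), Pow(Add(-3748399, -99550), -1)) = Mul(-6375830, Pow(-3847949, -1)) = Mul(-6375830, Rational(-1, 3847949)) = Rational(6375830, 3847949)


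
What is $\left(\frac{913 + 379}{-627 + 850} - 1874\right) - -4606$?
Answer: $\frac{610528}{223} \approx 2737.8$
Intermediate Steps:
$\left(\frac{913 + 379}{-627 + 850} - 1874\right) - -4606 = \left(\frac{1292}{223} - 1874\right) + 4606 = - \frac{416610}{223} + 4606 = \frac{610528}{223}$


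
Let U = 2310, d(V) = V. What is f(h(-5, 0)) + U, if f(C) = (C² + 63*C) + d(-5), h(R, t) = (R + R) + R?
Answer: 1585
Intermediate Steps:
h(R, t) = 3*R (h(R, t) = 2*R + R = 3*R)
f(C) = -5 + C² + 63*C (f(C) = (C² + 63*C) - 5 = -5 + C² + 63*C)
f(h(-5, 0)) + U = (-5 + (3*(-5))² + 63*(3*(-5))) + 2310 = (-5 + (-15)² + 63*(-15)) + 2310 = (-5 + 225 - 945) + 2310 = -725 + 2310 = 1585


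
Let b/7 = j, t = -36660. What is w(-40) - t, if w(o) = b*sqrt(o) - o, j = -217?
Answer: 36700 - 3038*I*sqrt(10) ≈ 36700.0 - 9607.0*I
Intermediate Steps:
b = -1519 (b = 7*(-217) = -1519)
w(o) = -o - 1519*sqrt(o) (w(o) = -1519*sqrt(o) - o = -o - 1519*sqrt(o))
w(-40) - t = (-1*(-40) - 3038*I*sqrt(10)) - 1*(-36660) = (40 - 3038*I*sqrt(10)) + 36660 = 36700 - 3038*I*sqrt(10)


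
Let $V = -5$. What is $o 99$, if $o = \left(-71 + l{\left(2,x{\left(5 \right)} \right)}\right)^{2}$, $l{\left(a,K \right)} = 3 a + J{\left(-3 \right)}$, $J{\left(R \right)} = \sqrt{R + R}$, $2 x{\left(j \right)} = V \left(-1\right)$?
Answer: $417681 - 12870 i \sqrt{6} \approx 4.1768 \cdot 10^{5} - 31525.0 i$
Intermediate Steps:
$x{\left(j \right)} = \frac{5}{2}$ ($x{\left(j \right)} = \frac{\left(-5\right) \left(-1\right)}{2} = \frac{1}{2} \cdot 5 = \frac{5}{2}$)
$J{\left(R \right)} = \sqrt{2} \sqrt{R}$ ($J{\left(R \right)} = \sqrt{2 R} = \sqrt{2} \sqrt{R}$)
$l{\left(a,K \right)} = 3 a + i \sqrt{6}$ ($l{\left(a,K \right)} = 3 a + \sqrt{2} \sqrt{-3} = 3 a + \sqrt{2} i \sqrt{3} = 3 a + i \sqrt{6}$)
$o = \left(-65 + i \sqrt{6}\right)^{2}$ ($o = \left(-71 + \left(3 \cdot 2 + i \sqrt{6}\right)\right)^{2} = \left(-71 + \left(6 + i \sqrt{6}\right)\right)^{2} = \left(-65 + i \sqrt{6}\right)^{2} \approx 4219.0 - 318.43 i$)
$o 99 = \left(65 - i \sqrt{6}\right)^{2} \cdot 99 = 99 \left(65 - i \sqrt{6}\right)^{2}$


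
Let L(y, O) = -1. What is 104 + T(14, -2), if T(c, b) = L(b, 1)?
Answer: 103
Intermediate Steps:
T(c, b) = -1
104 + T(14, -2) = 104 - 1 = 103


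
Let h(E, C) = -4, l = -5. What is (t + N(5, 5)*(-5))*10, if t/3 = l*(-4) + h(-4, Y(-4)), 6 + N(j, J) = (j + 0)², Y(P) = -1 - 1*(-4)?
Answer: -470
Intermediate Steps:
Y(P) = 3 (Y(P) = -1 + 4 = 3)
N(j, J) = -6 + j² (N(j, J) = -6 + (j + 0)² = -6 + j²)
t = 48 (t = 3*(-5*(-4) - 4) = 3*(20 - 4) = 3*16 = 48)
(t + N(5, 5)*(-5))*10 = (48 + (-6 + 5²)*(-5))*10 = (48 + (-6 + 25)*(-5))*10 = (48 + 19*(-5))*10 = (48 - 95)*10 = -47*10 = -470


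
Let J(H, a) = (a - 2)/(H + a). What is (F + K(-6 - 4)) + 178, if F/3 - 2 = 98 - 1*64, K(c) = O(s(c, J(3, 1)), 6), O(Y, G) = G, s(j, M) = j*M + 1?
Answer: 292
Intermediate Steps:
J(H, a) = (-2 + a)/(H + a)
s(j, M) = 1 + M*j (s(j, M) = M*j + 1 = 1 + M*j)
K(c) = 6
F = 108 (F = 6 + 3*(98 - 1*64) = 6 + 3*(98 - 64) = 6 + 3*34 = 6 + 102 = 108)
(F + K(-6 - 4)) + 178 = (108 + 6) + 178 = 114 + 178 = 292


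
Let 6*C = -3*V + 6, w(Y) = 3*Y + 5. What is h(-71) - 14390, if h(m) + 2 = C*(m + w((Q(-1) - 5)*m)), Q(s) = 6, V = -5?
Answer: -30737/2 ≈ -15369.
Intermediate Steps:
w(Y) = 5 + 3*Y
C = 7/2 (C = (-3*(-5) + 6)/6 = (15 + 6)/6 = (1/6)*21 = 7/2 ≈ 3.5000)
h(m) = 31/2 + 14*m (h(m) = -2 + 7*(m + (5 + 3*((6 - 5)*m)))/2 = -2 + 7*(m + (5 + 3*(1*m)))/2 = -2 + 7*(m + (5 + 3*m))/2 = -2 + 7*(5 + 4*m)/2 = -2 + (35/2 + 14*m) = 31/2 + 14*m)
h(-71) - 14390 = (31/2 + 14*(-71)) - 14390 = (31/2 - 994) - 14390 = -1957/2 - 14390 = -30737/2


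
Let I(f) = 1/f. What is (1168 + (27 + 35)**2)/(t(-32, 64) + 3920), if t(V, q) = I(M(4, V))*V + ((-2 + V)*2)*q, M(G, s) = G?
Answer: -1253/110 ≈ -11.391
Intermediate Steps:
t(V, q) = V/4 + q*(-4 + 2*V) (t(V, q) = V/4 + ((-2 + V)*2)*q = V/4 + (-4 + 2*V)*q = V/4 + q*(-4 + 2*V))
(1168 + (27 + 35)**2)/(t(-32, 64) + 3920) = (1168 + (27 + 35)**2)/((-4*64 + (1/4)*(-32) + 2*(-32)*64) + 3920) = (1168 + 62**2)/((-256 - 8 - 4096) + 3920) = (1168 + 3844)/(-4360 + 3920) = 5012/(-440) = 5012*(-1/440) = -1253/110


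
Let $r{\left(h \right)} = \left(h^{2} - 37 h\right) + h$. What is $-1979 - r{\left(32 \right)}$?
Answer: $-1851$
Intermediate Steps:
$r{\left(h \right)} = h^{2} - 36 h$
$-1979 - r{\left(32 \right)} = -1979 - 32 \left(-36 + 32\right) = -1979 - 32 \left(-4\right) = -1979 - -128 = -1979 + 128 = -1851$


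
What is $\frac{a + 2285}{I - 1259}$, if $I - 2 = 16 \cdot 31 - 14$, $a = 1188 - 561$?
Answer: $- \frac{2912}{775} \approx -3.7574$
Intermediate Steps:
$a = 627$
$I = 484$ ($I = 2 + \left(16 \cdot 31 - 14\right) = 2 + \left(496 - 14\right) = 2 + 482 = 484$)
$\frac{a + 2285}{I - 1259} = \frac{627 + 2285}{484 - 1259} = \frac{2912}{-775} = 2912 \left(- \frac{1}{775}\right) = - \frac{2912}{775}$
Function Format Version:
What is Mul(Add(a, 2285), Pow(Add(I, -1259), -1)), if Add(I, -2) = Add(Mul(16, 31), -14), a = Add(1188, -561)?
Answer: Rational(-2912, 775) ≈ -3.7574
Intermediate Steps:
a = 627
I = 484 (I = Add(2, Add(Mul(16, 31), -14)) = Add(2, Add(496, -14)) = Add(2, 482) = 484)
Mul(Add(a, 2285), Pow(Add(I, -1259), -1)) = Mul(Add(627, 2285), Pow(Add(484, -1259), -1)) = Mul(2912, Pow(-775, -1)) = Mul(2912, Rational(-1, 775)) = Rational(-2912, 775)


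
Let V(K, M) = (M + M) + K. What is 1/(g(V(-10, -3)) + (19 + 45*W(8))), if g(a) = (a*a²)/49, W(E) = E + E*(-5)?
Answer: -49/73725 ≈ -0.00066463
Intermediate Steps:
V(K, M) = K + 2*M (V(K, M) = 2*M + K = K + 2*M)
W(E) = -4*E (W(E) = E - 5*E = -4*E)
g(a) = a³/49 (g(a) = a³*(1/49) = a³/49)
1/(g(V(-10, -3)) + (19 + 45*W(8))) = 1/((-10 + 2*(-3))³/49 + (19 + 45*(-4*8))) = 1/((-10 - 6)³/49 + (19 + 45*(-32))) = 1/((1/49)*(-16)³ + (19 - 1440)) = 1/((1/49)*(-4096) - 1421) = 1/(-4096/49 - 1421) = 1/(-73725/49) = -49/73725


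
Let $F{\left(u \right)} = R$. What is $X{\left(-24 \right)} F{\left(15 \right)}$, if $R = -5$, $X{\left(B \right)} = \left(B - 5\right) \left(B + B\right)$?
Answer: $-6960$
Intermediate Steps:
$X{\left(B \right)} = 2 B \left(-5 + B\right)$ ($X{\left(B \right)} = \left(-5 + B\right) 2 B = 2 B \left(-5 + B\right)$)
$F{\left(u \right)} = -5$
$X{\left(-24 \right)} F{\left(15 \right)} = 2 \left(-24\right) \left(-5 - 24\right) \left(-5\right) = 2 \left(-24\right) \left(-29\right) \left(-5\right) = 1392 \left(-5\right) = -6960$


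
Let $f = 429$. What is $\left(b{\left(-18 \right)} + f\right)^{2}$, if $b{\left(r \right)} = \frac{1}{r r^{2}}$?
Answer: $\frac{6259638713329}{34012224} \approx 1.8404 \cdot 10^{5}$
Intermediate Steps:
$b{\left(r \right)} = \frac{1}{r^{3}}$
$\left(b{\left(-18 \right)} + f\right)^{2} = \left(\frac{1}{-5832} + 429\right)^{2} = \left(- \frac{1}{5832} + 429\right)^{2} = \left(\frac{2501927}{5832}\right)^{2} = \frac{6259638713329}{34012224}$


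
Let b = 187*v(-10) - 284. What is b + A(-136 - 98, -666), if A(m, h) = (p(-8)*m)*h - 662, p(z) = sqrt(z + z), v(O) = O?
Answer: -2816 + 623376*I ≈ -2816.0 + 6.2338e+5*I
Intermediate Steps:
p(z) = sqrt(2)*sqrt(z) (p(z) = sqrt(2*z) = sqrt(2)*sqrt(z))
A(m, h) = -662 + 4*I*h*m (A(m, h) = ((sqrt(2)*sqrt(-8))*m)*h - 662 = ((sqrt(2)*(2*I*sqrt(2)))*m)*h - 662 = ((4*I)*m)*h - 662 = (4*I*m)*h - 662 = 4*I*h*m - 662 = -662 + 4*I*h*m)
b = -2154 (b = 187*(-10) - 284 = -1870 - 284 = -2154)
b + A(-136 - 98, -666) = -2154 + (-662 + 4*I*(-666)*(-136 - 98)) = -2154 + (-662 + 4*I*(-666)*(-234)) = -2154 + (-662 + 623376*I) = -2816 + 623376*I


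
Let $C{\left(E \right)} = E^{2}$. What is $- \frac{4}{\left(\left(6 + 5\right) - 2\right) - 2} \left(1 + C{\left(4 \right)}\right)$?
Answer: $- \frac{68}{7} \approx -9.7143$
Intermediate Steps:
$- \frac{4}{\left(\left(6 + 5\right) - 2\right) - 2} \left(1 + C{\left(4 \right)}\right) = - \frac{4}{\left(\left(6 + 5\right) - 2\right) - 2} \left(1 + 4^{2}\right) = - \frac{4}{\left(11 - 2\right) - 2} \left(1 + 16\right) = - \frac{4}{9 - 2} \cdot 17 = - \frac{4}{7} \cdot 17 = \left(-4\right) \frac{1}{7} \cdot 17 = \left(- \frac{4}{7}\right) 17 = - \frac{68}{7}$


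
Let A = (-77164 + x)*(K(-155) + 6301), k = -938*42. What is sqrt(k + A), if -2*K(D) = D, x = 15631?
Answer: I*sqrt(1570110546)/2 ≈ 19812.0*I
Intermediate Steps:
K(D) = -D/2
k = -39396
A = -784976481/2 (A = (-77164 + 15631)*(-1/2*(-155) + 6301) = -61533*(155/2 + 6301) = -61533*12757/2 = -784976481/2 ≈ -3.9249e+8)
sqrt(k + A) = sqrt(-39396 - 784976481/2) = sqrt(-785055273/2) = I*sqrt(1570110546)/2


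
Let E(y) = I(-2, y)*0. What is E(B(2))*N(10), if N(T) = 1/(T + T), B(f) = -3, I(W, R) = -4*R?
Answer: 0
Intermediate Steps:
E(y) = 0 (E(y) = -4*y*0 = 0)
N(T) = 1/(2*T)
E(B(2))*N(10) = 0*((1/2)/10) = 0*((1/2)*(1/10)) = 0*(1/20) = 0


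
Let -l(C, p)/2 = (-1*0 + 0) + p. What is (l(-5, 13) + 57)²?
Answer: 961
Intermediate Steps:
l(C, p) = -2*p (l(C, p) = -2*((-1*0 + 0) + p) = -2*((0 + 0) + p) = -2*(0 + p) = -2*p)
(l(-5, 13) + 57)² = (-2*13 + 57)² = (-26 + 57)² = 31² = 961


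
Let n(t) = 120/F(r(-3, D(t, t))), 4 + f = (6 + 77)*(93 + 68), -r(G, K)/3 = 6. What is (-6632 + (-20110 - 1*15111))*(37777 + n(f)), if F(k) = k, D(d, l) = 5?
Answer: -1580801761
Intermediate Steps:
r(G, K) = -18 (r(G, K) = -3*6 = -18)
f = 13359 (f = -4 + (6 + 77)*(93 + 68) = -4 + 83*161 = -4 + 13363 = 13359)
n(t) = -20/3 (n(t) = 120/(-18) = 120*(-1/18) = -20/3)
(-6632 + (-20110 - 1*15111))*(37777 + n(f)) = (-6632 + (-20110 - 1*15111))*(37777 - 20/3) = (-6632 + (-20110 - 15111))*(113311/3) = (-6632 - 35221)*(113311/3) = -41853*113311/3 = -1580801761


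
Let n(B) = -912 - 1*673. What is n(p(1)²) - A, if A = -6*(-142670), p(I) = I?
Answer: -857605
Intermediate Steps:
A = 856020
n(B) = -1585 (n(B) = -912 - 673 = -1585)
n(p(1)²) - A = -1585 - 1*856020 = -1585 - 856020 = -857605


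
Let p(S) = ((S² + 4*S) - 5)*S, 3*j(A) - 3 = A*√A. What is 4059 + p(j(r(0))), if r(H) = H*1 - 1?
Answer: 36524/9 - 53*I/27 ≈ 4058.2 - 1.963*I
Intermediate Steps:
r(H) = -1 + H (r(H) = H - 1 = -1 + H)
j(A) = 1 + A^(3/2)/3 (j(A) = 1 + (A*√A)/3 = 1 + A^(3/2)/3)
p(S) = S*(-5 + S² + 4*S) (p(S) = (-5 + S² + 4*S)*S = S*(-5 + S² + 4*S))
4059 + p(j(r(0))) = 4059 + (1 + (-1 + 0)^(3/2)/3)*(-5 + (1 + (-1 + 0)^(3/2)/3)² + 4*(1 + (-1 + 0)^(3/2)/3)) = 4059 + (1 + (-1)^(3/2)/3)*(-5 + (1 + (-1)^(3/2)/3)² + 4*(1 + (-1)^(3/2)/3)) = 4059 + (1 + (-I)/3)*(-5 + (1 + (-I)/3)² + 4*(1 + (-I)/3)) = 4059 + (1 - I/3)*(-5 + (1 - I/3)² + 4*(1 - I/3)) = 4059 + (1 - I/3)*(-5 + (1 - I/3)² + (4 - 4*I/3)) = 4059 + (1 - I/3)*(-1 + (1 - I/3)² - 4*I/3)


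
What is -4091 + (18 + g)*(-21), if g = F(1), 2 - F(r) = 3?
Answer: -4448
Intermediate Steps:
F(r) = -1 (F(r) = 2 - 1*3 = 2 - 3 = -1)
g = -1
-4091 + (18 + g)*(-21) = -4091 + (18 - 1)*(-21) = -4091 + 17*(-21) = -4091 - 357 = -4448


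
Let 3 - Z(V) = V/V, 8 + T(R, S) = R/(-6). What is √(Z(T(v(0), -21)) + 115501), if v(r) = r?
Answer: √115503 ≈ 339.86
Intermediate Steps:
T(R, S) = -8 - R/6 (T(R, S) = -8 + R/(-6) = -8 + R*(-⅙) = -8 - R/6)
Z(V) = 2 (Z(V) = 3 - V/V = 3 - 1*1 = 3 - 1 = 2)
√(Z(T(v(0), -21)) + 115501) = √(2 + 115501) = √115503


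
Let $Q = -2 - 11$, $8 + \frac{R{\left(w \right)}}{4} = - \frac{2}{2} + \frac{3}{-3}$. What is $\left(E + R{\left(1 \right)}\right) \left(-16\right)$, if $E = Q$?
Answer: $848$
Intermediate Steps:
$R{\left(w \right)} = -40$ ($R{\left(w \right)} = -32 + 4 \left(- \frac{2}{2} + \frac{3}{-3}\right) = -32 + 4 \left(\left(-2\right) \frac{1}{2} + 3 \left(- \frac{1}{3}\right)\right) = -32 + 4 \left(-1 - 1\right) = -32 + 4 \left(-2\right) = -32 - 8 = -40$)
$Q = -13$ ($Q = -2 - 11 = -13$)
$E = -13$
$\left(E + R{\left(1 \right)}\right) \left(-16\right) = \left(-13 - 40\right) \left(-16\right) = \left(-53\right) \left(-16\right) = 848$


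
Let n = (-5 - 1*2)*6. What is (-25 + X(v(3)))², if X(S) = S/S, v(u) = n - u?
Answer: 576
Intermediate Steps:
n = -42 (n = (-5 - 2)*6 = -7*6 = -42)
v(u) = -42 - u
X(S) = 1
(-25 + X(v(3)))² = (-25 + 1)² = (-24)² = 576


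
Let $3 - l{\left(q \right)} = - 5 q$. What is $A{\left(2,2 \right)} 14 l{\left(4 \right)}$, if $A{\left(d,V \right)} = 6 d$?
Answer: $3864$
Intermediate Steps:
$l{\left(q \right)} = 3 + 5 q$ ($l{\left(q \right)} = 3 - - 5 q = 3 + 5 q$)
$A{\left(2,2 \right)} 14 l{\left(4 \right)} = 6 \cdot 2 \cdot 14 \left(3 + 5 \cdot 4\right) = 12 \cdot 14 \left(3 + 20\right) = 168 \cdot 23 = 3864$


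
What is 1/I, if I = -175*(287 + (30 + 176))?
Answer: -1/86275 ≈ -1.1591e-5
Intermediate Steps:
I = -86275 (I = -175*(287 + 206) = -175*493 = -86275)
1/I = 1/(-86275) = -1/86275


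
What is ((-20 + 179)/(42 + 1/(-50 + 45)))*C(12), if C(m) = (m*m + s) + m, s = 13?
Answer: 134355/209 ≈ 642.85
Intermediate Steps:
C(m) = 13 + m + m² (C(m) = (m*m + 13) + m = (m² + 13) + m = (13 + m²) + m = 13 + m + m²)
((-20 + 179)/(42 + 1/(-50 + 45)))*C(12) = ((-20 + 179)/(42 + 1/(-50 + 45)))*(13 + 12 + 12²) = (159/(42 + 1/(-5)))*(13 + 12 + 144) = (159/(42 - ⅕))*169 = (159/(209/5))*169 = (159*(5/209))*169 = (795/209)*169 = 134355/209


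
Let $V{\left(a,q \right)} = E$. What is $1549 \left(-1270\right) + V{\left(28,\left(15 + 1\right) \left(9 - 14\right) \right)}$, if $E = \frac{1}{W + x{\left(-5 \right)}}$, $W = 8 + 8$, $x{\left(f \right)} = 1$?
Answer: $- \frac{33442909}{17} \approx -1.9672 \cdot 10^{6}$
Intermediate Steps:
$W = 16$
$E = \frac{1}{17}$ ($E = \frac{1}{16 + 1} = \frac{1}{17} \approx 0.058824$)
$V{\left(a,q \right)} = \frac{1}{17}$
$1549 \left(-1270\right) + V{\left(28,\left(15 + 1\right) \left(9 - 14\right) \right)} = 1549 \left(-1270\right) + \frac{1}{17} = -1967230 + \frac{1}{17} = - \frac{33442909}{17}$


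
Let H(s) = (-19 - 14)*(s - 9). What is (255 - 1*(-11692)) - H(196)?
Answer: 18118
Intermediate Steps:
H(s) = 297 - 33*s (H(s) = -33*(-9 + s) = 297 - 33*s)
(255 - 1*(-11692)) - H(196) = (255 - 1*(-11692)) - (297 - 33*196) = (255 + 11692) - (297 - 6468) = 11947 - 1*(-6171) = 11947 + 6171 = 18118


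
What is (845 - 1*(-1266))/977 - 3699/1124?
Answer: -1241159/1098148 ≈ -1.1302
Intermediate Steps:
(845 - 1*(-1266))/977 - 3699/1124 = (845 + 1266)*(1/977) - 3699*1/1124 = 2111*(1/977) - 3699/1124 = 2111/977 - 3699/1124 = -1241159/1098148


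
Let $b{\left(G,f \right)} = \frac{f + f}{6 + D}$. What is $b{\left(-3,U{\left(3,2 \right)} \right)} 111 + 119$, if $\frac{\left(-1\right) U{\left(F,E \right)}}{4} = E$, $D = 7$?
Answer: $- \frac{229}{13} \approx -17.615$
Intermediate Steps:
$U{\left(F,E \right)} = - 4 E$
$b{\left(G,f \right)} = \frac{2 f}{13}$ ($b{\left(G,f \right)} = \frac{f + f}{6 + 7} = \frac{2 f}{13}$)
$b{\left(-3,U{\left(3,2 \right)} \right)} 111 + 119 = \frac{2 \left(\left(-4\right) 2\right)}{13} \cdot 111 + 119 = \frac{2}{13} \left(-8\right) 111 + 119 = \left(- \frac{16}{13}\right) 111 + 119 = - \frac{1776}{13} + 119 = - \frac{229}{13}$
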